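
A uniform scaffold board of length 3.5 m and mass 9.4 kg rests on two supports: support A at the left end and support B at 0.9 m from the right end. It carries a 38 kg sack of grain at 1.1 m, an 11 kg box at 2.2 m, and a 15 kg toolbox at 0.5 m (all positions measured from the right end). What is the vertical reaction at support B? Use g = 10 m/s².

Sum moments about support A (its reaction then has zero moment arm).
Beam weight: 9.4 × 10 = 94 N down at 1.75 m → arm 1.75 m, τ = 94 × 1.75 = 164.5 N·m clockwise.
Sack of grain: 38 × 10 = 380 N down at 1.1 m → arm 2.4 m, τ = 380 × 2.4 = 912 N·m clockwise.
Box: 11 × 10 = 110 N down at 2.2 m → arm 1.3 m, τ = 110 × 1.3 = 143 N·m clockwise.
Toolbox: 15 × 10 = 150 N down at 0.5 m → arm 3 m, τ = 150 × 3 = 450 N·m clockwise.
Net load moment about support A = 1670 N·m clockwise.
Reaction R at support B is upward at 0.9 m, arm 2.6 m → moment R × 2.6 counterclockwise.
For rotational equilibrium, R × 2.6 = 1670, so R = 642 N.

R_B ≈ 642 N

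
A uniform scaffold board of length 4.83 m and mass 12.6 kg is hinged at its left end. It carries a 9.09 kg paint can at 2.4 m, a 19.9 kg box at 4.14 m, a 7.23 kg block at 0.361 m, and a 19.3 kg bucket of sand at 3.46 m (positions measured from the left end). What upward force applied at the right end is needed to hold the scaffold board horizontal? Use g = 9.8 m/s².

F ≈ 414 N

Choose the left end as the axis so the unknown pivot reaction has zero arm there.
Beam weight: 12.6 × 9.8 = 123.5 N down at 2.415 m → arm 2.415 m, τ = 123.5 × 2.415 = 298.3 N·m clockwise.
Paint can: 9.09 × 9.8 = 89.08 N down at 2.4 m → arm 2.4 m, τ = 89.08 × 2.4 = 213.8 N·m clockwise.
Box: 19.9 × 9.8 = 195 N down at 4.14 m → arm 4.14 m, τ = 195 × 4.14 = 807.3 N·m clockwise.
Block: 7.23 × 9.8 = 70.85 N down at 0.361 m → arm 0.361 m, τ = 70.85 × 0.361 = 25.58 N·m clockwise.
Bucket of sand: 19.3 × 9.8 = 189.1 N down at 3.46 m → arm 3.46 m, τ = 189.1 × 3.46 = 654.3 N·m clockwise.
Net moment of the loads = 1999 N·m clockwise.
The upward force F acts at the right end, arm 4.83 m, giving F × 4.83 counterclockwise.
For rotational equilibrium, F × 4.83 = 1999, so F = 1999 / 4.83 = 414 N.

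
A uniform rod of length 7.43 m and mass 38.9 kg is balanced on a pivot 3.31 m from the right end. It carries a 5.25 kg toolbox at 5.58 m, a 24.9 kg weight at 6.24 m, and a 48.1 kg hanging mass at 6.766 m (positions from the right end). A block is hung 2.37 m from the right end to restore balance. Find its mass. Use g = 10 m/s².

m ≈ 284 kg

Taking torques about the pivot (at 3.31 m from the right end):
Beam weight: 38.9 × 10 = 389 N down at 3.715 m → arm 0.405 m, τ = 389 × 0.405 = 157.5 N·m counterclockwise.
Toolbox: 5.25 × 10 = 52.5 N down at 5.58 m → arm 2.27 m, τ = 52.5 × 2.27 = 119.2 N·m counterclockwise.
Weight: 24.9 × 10 = 249 N down at 6.24 m → arm 2.93 m, τ = 249 × 2.93 = 729.6 N·m counterclockwise.
Hanging mass: 48.1 × 10 = 481 N down at 6.766 m → arm 3.456 m, τ = 481 × 3.456 = 1662 N·m counterclockwise.
Net moment of known loads = 2668 N·m counterclockwise.
An unknown mass m at 2.37 m has arm 0.94 m; its moment is m·g·0.94 clockwise.
Setting net torque to zero: m × 10 × 0.94 = 2668 → m = 2668 / (10 × 0.94) = 284 kg.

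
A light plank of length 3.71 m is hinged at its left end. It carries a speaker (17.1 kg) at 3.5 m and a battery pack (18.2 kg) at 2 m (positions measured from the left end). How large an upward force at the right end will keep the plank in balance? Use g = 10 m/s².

F ≈ 259 N

Choose the left end as the axis so the unknown pivot reaction has zero arm there.
Speaker: 17.1 × 10 = 171 N down at 3.5 m → arm 3.5 m, τ = 171 × 3.5 = 598.5 N·m clockwise.
Battery pack: 18.2 × 10 = 182 N down at 2 m → arm 2 m, τ = 182 × 2 = 364 N·m clockwise.
Net moment of the loads = 962.5 N·m clockwise.
The upward force F acts at the right end, arm 3.71 m, giving F × 3.71 counterclockwise.
Setting net torque to zero: F × 3.71 = 962.5 → F = 962.5 / 3.71 = 259 N.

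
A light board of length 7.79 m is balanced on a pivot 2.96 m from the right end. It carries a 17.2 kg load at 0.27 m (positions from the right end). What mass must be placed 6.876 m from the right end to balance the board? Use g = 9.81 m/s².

m ≈ 11.8 kg

Sum moments about the pivot (at 2.96 m from the right end) (the support reaction has zero arm there).
Load: 17.2 × 9.81 = 168.7 N down at 0.27 m → arm 2.69 m, τ = 168.7 × 2.69 = 453.8 N·m clockwise.
Net moment of known loads = 453.8 N·m clockwise.
An unknown mass m at 6.876 m has arm 3.916 m; its moment is m·g·3.916 counterclockwise.
Balancing moments: m × 9.81 × 3.916 = 453.8, giving m = 453.8 / (9.81 × 3.916) = 11.8 kg.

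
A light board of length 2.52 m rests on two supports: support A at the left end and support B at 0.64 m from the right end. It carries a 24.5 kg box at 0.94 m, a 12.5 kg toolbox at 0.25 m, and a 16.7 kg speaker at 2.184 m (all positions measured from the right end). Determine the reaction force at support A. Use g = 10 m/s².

Taking torques about support B:
Box: 24.5 × 10 = 245 N down at 0.94 m → arm 0.3 m, τ = 245 × 0.3 = 73.5 N·m counterclockwise.
Toolbox: 12.5 × 10 = 125 N down at 0.25 m → arm 0.39 m, τ = 125 × 0.39 = 48.75 N·m clockwise.
Speaker: 16.7 × 10 = 167 N down at 2.184 m → arm 1.544 m, τ = 167 × 1.544 = 257.8 N·m counterclockwise.
Net load moment about support B = 282.6 N·m counterclockwise.
Reaction R at support A is upward at 2.52 m, arm 1.88 m → moment R × 1.88 clockwise.
Στ = 0 ⇒ R × 1.88 = 282.6 ⇒ R = 150 N.

R_A ≈ 150 N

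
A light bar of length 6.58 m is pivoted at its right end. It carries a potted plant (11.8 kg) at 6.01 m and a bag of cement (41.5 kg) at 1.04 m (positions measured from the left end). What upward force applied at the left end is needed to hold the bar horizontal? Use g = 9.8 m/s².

Take moments about the right end.
Potted plant: 11.8 × 9.8 = 115.6 N down at 6.01 m → arm 0.57 m, τ = 115.6 × 0.57 = 65.89 N·m counterclockwise.
Bag of cement: 41.5 × 9.8 = 406.7 N down at 1.04 m → arm 5.54 m, τ = 406.7 × 5.54 = 2253 N·m counterclockwise.
Net moment of the loads = 2319 N·m counterclockwise.
The upward force F acts at the left end, arm 6.58 m, giving F × 6.58 clockwise.
Balancing moments: F × 6.58 = 2319, giving F = 2319 / 6.58 = 352 N.

F ≈ 352 N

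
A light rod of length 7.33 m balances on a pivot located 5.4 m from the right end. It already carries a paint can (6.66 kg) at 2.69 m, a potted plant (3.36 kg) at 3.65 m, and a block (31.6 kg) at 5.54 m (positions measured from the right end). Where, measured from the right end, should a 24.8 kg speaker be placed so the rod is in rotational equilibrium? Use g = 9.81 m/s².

x ≈ 6.19 m from the right end

Sum moments about the pivot (at 5.4 m from the right end) (the support reaction has zero arm there).
Paint can: 6.66 × 9.81 = 65.33 N down at 2.69 m → arm 2.71 m, τ = 65.33 × 2.71 = 177 N·m clockwise.
Potted plant: 3.36 × 9.81 = 32.96 N down at 3.65 m → arm 1.75 m, τ = 32.96 × 1.75 = 57.68 N·m clockwise.
Block: 31.6 × 9.81 = 310 N down at 5.54 m → arm 0.14 m, τ = 310 × 0.14 = 43.4 N·m counterclockwise.
Net moment of existing loads = 191.3 N·m clockwise.
The speaker weighs 24.8 × 9.81 = 243.3 N and must supply an equal counterclockwise moment, so its lever arm about the pivot is 191.3 / 243.3 = 0.786 m.
That puts it at 5.4 + 0.786 = 6.19 m from the right end.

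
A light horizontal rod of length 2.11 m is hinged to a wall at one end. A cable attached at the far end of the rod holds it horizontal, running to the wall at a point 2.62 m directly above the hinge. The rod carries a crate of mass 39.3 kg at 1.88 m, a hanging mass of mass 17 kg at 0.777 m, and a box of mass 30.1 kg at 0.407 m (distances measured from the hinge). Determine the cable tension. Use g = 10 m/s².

T ≈ 605 N

Sum moments about the hinge (the unknown hinge reaction has zero arm there).
Crate: 39.3 × 10 = 393 N down at 1.88 m → arm 1.88 m, τ = 393 × 1.88 = 738.8 N·m clockwise.
Hanging mass: 17 × 10 = 170 N down at 0.777 m → arm 0.777 m, τ = 170 × 0.777 = 132.1 N·m clockwise.
Box: 30.1 × 10 = 301 N down at 0.407 m → arm 0.407 m, τ = 301 × 0.407 = 122.5 N·m clockwise.
Total clockwise load moment = 993.4 N·m.
The cable tension T acts at 2.11 m; only its component perpendicular to the rod, T sinθ, produces torque. sinθ = h/√(h²+d²) = 2.62/√(2.62²+2.11²) = 0.7788.
Balancing moments: T × 2.11 × 0.7788 = 993.4, giving T = 993.4 / 1.643 = 605 N.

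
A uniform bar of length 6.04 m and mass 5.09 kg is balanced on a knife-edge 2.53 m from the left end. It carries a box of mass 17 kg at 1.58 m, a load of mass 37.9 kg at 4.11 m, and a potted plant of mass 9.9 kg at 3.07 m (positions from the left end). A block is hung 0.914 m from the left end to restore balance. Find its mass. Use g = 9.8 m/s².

Choose the knife-edge (at 2.53 m from the left end) as the axis so the support reaction has zero arm there.
Beam weight: 5.09 × 9.8 = 49.88 N down at 3.02 m → arm 0.49 m, τ = 49.88 × 0.49 = 24.44 N·m clockwise.
Box: 17 × 9.8 = 166.6 N down at 1.58 m → arm 0.95 m, τ = 166.6 × 0.95 = 158.3 N·m counterclockwise.
Load: 37.9 × 9.8 = 371.4 N down at 4.11 m → arm 1.58 m, τ = 371.4 × 1.58 = 586.8 N·m clockwise.
Potted plant: 9.9 × 9.8 = 97.02 N down at 3.07 m → arm 0.54 m, τ = 97.02 × 0.54 = 52.39 N·m clockwise.
Net moment of known loads = 505.3 N·m clockwise.
An unknown mass m at 0.914 m has arm 1.616 m; its moment is m·g·1.616 counterclockwise.
Στ = 0 ⇒ m × 9.8 × 1.616 = 505.3 ⇒ m = 505.3 / (9.8 × 1.616) = 31.9 kg.

m ≈ 31.9 kg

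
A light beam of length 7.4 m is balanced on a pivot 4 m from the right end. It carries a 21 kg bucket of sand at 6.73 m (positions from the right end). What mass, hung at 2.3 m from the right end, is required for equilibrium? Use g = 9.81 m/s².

Choose the pivot (at 4 m from the right end) as the axis so the support reaction has zero arm there.
Bucket of sand: 21 × 9.81 = 206 N down at 6.73 m → arm 2.73 m, τ = 206 × 2.73 = 562.4 N·m counterclockwise.
Net moment of known loads = 562.4 N·m counterclockwise.
An unknown mass m at 2.3 m has arm 1.7 m; its moment is m·g·1.7 clockwise.
For rotational equilibrium, m × 9.81 × 1.7 = 562.4, so m = 562.4 / (9.81 × 1.7) = 33.7 kg.

m ≈ 33.7 kg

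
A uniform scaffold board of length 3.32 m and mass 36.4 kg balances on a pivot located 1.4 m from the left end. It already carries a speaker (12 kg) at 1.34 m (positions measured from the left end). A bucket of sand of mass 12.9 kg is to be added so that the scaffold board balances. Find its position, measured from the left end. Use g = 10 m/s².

x ≈ 0.722 m from the left end

Choose the pivot (at 1.4 m from the left end) as the axis so the support reaction has zero arm there.
Beam weight: 36.4 × 10 = 364 N down at 1.66 m → arm 0.26 m, τ = 364 × 0.26 = 94.64 N·m clockwise.
Speaker: 12 × 10 = 120 N down at 1.34 m → arm 0.06 m, τ = 120 × 0.06 = 7.2 N·m counterclockwise.
Net moment of existing loads = 87.44 N·m clockwise.
The bucket of sand weighs 12.9 × 10 = 129 N and must supply an equal counterclockwise moment, so its lever arm about the pivot is 87.44 / 129 = 0.678 m.
That puts it at 1.4 − 0.678 = 0.722 m from the left end.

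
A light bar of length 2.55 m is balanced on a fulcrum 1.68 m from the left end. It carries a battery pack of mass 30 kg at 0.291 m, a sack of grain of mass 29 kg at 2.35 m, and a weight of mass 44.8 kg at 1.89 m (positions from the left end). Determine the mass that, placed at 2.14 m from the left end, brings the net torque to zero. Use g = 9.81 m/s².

Choose the fulcrum (at 1.68 m from the left end) as the axis so the support reaction has zero arm there.
Battery pack: 30 × 9.81 = 294.3 N down at 0.291 m → arm 1.389 m, τ = 294.3 × 1.389 = 408.8 N·m counterclockwise.
Sack of grain: 29 × 9.81 = 284.5 N down at 2.35 m → arm 0.67 m, τ = 284.5 × 0.67 = 190.6 N·m clockwise.
Weight: 44.8 × 9.81 = 439.5 N down at 1.89 m → arm 0.21 m, τ = 439.5 × 0.21 = 92.3 N·m clockwise.
Net moment of known loads = 125.9 N·m counterclockwise.
An unknown mass m at 2.14 m has arm 0.46 m; its moment is m·g·0.46 clockwise.
Balancing moments: m × 9.81 × 0.46 = 125.9, giving m = 125.9 / (9.81 × 0.46) = 27.9 kg.

m ≈ 27.9 kg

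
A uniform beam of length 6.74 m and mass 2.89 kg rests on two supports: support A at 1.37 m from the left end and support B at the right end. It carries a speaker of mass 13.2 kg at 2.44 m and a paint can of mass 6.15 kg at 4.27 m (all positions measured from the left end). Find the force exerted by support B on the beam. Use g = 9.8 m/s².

Choose support A as the axis so its reaction then has zero moment arm.
Beam weight: 2.89 × 9.8 = 28.32 N down at 3.37 m → arm 2 m, τ = 28.32 × 2 = 56.64 N·m clockwise.
Speaker: 13.2 × 9.8 = 129.4 N down at 2.44 m → arm 1.07 m, τ = 129.4 × 1.07 = 138.5 N·m clockwise.
Paint can: 6.15 × 9.8 = 60.27 N down at 4.27 m → arm 2.9 m, τ = 60.27 × 2.9 = 174.8 N·m clockwise.
Net load moment about support A = 369.9 N·m clockwise.
Reaction R at support B is upward at 6.74 m, arm 5.37 m → moment R × 5.37 counterclockwise.
Στ = 0 ⇒ R × 5.37 = 369.9 ⇒ R = 68.9 N.

R_B ≈ 68.9 N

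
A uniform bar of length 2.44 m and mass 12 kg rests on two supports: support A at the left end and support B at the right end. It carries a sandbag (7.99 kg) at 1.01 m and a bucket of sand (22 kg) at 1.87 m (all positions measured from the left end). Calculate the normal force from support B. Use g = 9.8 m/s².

R_B ≈ 256 N

Choose support A as the axis so its reaction then has zero moment arm.
Beam weight: 12 × 9.8 = 117.6 N down at 1.22 m → arm 1.22 m, τ = 117.6 × 1.22 = 143.5 N·m clockwise.
Sandbag: 7.99 × 9.8 = 78.3 N down at 1.01 m → arm 1.01 m, τ = 78.3 × 1.01 = 79.08 N·m clockwise.
Bucket of sand: 22 × 9.8 = 215.6 N down at 1.87 m → arm 1.87 m, τ = 215.6 × 1.87 = 403.2 N·m clockwise.
Net load moment about support A = 625.8 N·m clockwise.
Reaction R at support B is upward at 2.44 m, arm 2.44 m → moment R × 2.44 counterclockwise.
Setting net torque to zero: R × 2.44 = 625.8 → R = 256 N.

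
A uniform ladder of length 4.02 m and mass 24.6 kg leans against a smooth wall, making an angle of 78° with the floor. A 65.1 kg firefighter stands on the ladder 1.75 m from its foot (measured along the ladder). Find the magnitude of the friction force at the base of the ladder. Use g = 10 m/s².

f ≈ 86.4 N

Sum moments about the foot of the ladder (the floor normal and friction both act there and drop out).
Ladder weight 24.6×10 = 246 N acts at 2.01 m along the ladder; its horizontal arm is 2.01·cos78° = 0.4179 m → τ = 102.8 N·m clockwise.
Firefighter: 65.1×10 = 651 N at 1.75 m → arm 0.3638 m → τ = 236.8 N·m clockwise.
Wall normal N acts horizontally at the top; its moment arm is the height L sinθ = 4.02·sin78° = 3.932 m, counterclockwise.
Setting net torque to zero: N × 3.932 = 339.6 → N = 86.4 N.
ΣFx = 0: friction at the foot balances the wall's push, so f = N_wall = 86.4 N.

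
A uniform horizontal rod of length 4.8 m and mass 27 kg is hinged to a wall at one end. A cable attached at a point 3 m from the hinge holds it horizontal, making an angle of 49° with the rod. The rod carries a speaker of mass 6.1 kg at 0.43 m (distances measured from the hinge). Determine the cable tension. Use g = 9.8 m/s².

Sum moments about the hinge (the unknown hinge reaction has zero arm there).
Beam weight: 27 × 9.8 = 264.6 N down at 2.4 m → arm 2.4 m, τ = 264.6 × 2.4 = 635 N·m clockwise.
Speaker: 6.1 × 9.8 = 59.78 N down at 0.43 m → arm 0.43 m, τ = 59.78 × 0.43 = 25.71 N·m clockwise.
Total clockwise load moment = 660.7 N·m.
The cable tension T acts at 3 m; only its component perpendicular to the rod, T sinθ, produces torque. sin 49° = 0.7547.
Setting net torque to zero: T × 3 × 0.7547 = 660.7 → T = 660.7 / 2.264 = 292 N.

T ≈ 292 N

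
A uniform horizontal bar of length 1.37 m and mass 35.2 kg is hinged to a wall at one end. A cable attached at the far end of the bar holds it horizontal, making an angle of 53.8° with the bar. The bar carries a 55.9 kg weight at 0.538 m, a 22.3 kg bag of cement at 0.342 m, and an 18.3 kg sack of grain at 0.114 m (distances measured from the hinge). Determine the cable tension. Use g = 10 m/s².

T ≈ 578 N

Take moments about the hinge.
Beam weight: 35.2 × 10 = 352 N down at 0.685 m → arm 0.685 m, τ = 352 × 0.685 = 241.1 N·m clockwise.
Weight: 55.9 × 10 = 559 N down at 0.538 m → arm 0.538 m, τ = 559 × 0.538 = 300.7 N·m clockwise.
Bag of cement: 22.3 × 10 = 223 N down at 0.342 m → arm 0.342 m, τ = 223 × 0.342 = 76.27 N·m clockwise.
Sack of grain: 18.3 × 10 = 183 N down at 0.114 m → arm 0.114 m, τ = 183 × 0.114 = 20.86 N·m clockwise.
Total clockwise load moment = 638.9 N·m.
The cable tension T acts at 1.37 m; only its component perpendicular to the bar, T sinθ, produces torque. sin 53.8° = 0.807.
Balancing moments: T × 1.37 × 0.807 = 638.9, giving T = 638.9 / 1.106 = 578 N.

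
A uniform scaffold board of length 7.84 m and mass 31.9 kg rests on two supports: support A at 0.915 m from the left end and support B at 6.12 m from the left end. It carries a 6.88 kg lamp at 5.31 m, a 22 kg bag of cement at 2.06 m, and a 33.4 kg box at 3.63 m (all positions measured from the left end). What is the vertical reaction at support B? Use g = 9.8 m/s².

R_B ≈ 456 N

Take moments about support A.
Beam weight: 31.9 × 9.8 = 312.6 N down at 3.92 m → arm 3.005 m, τ = 312.6 × 3.005 = 939.4 N·m clockwise.
Lamp: 6.88 × 9.8 = 67.42 N down at 5.31 m → arm 4.395 m, τ = 67.42 × 4.395 = 296.3 N·m clockwise.
Bag of cement: 22 × 9.8 = 215.6 N down at 2.06 m → arm 1.145 m, τ = 215.6 × 1.145 = 246.9 N·m clockwise.
Box: 33.4 × 9.8 = 327.3 N down at 3.63 m → arm 2.715 m, τ = 327.3 × 2.715 = 888.6 N·m clockwise.
Net load moment about support A = 2371 N·m clockwise.
Reaction R at support B is upward at 6.12 m, arm 5.205 m → moment R × 5.205 counterclockwise.
Setting net torque to zero: R × 5.205 = 2371 → R = 456 N.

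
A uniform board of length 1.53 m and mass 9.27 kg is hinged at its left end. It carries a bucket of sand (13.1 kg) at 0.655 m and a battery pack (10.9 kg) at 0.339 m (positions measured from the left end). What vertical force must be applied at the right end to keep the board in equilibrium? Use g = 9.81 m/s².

F ≈ 124 N

Sum moments about the left end (the unknown pivot reaction has zero arm there).
Beam weight: 9.27 × 9.81 = 90.94 N down at 0.765 m → arm 0.765 m, τ = 90.94 × 0.765 = 69.57 N·m clockwise.
Bucket of sand: 13.1 × 9.81 = 128.5 N down at 0.655 m → arm 0.655 m, τ = 128.5 × 0.655 = 84.17 N·m clockwise.
Battery pack: 10.9 × 9.81 = 106.9 N down at 0.339 m → arm 0.339 m, τ = 106.9 × 0.339 = 36.24 N·m clockwise.
Net moment of the loads = 190 N·m clockwise.
The upward force F acts at the right end, arm 1.53 m, giving F × 1.53 counterclockwise.
Balancing moments: F × 1.53 = 190, giving F = 190 / 1.53 = 124 N.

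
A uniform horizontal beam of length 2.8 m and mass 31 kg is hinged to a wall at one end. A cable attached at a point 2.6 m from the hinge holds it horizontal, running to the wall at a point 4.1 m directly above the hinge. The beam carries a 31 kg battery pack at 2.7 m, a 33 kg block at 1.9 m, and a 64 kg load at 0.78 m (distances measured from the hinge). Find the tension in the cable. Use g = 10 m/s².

T ≈ 1090 N

Sum moments about the hinge (the unknown hinge reaction has zero arm there).
Beam weight: 31 × 10 = 310 N down at 1.4 m → arm 1.4 m, τ = 310 × 1.4 = 434 N·m clockwise.
Battery pack: 31 × 10 = 310 N down at 2.7 m → arm 2.7 m, τ = 310 × 2.7 = 837 N·m clockwise.
Block: 33 × 10 = 330 N down at 1.9 m → arm 1.9 m, τ = 330 × 1.9 = 627 N·m clockwise.
Load: 64 × 10 = 640 N down at 0.78 m → arm 0.78 m, τ = 640 × 0.78 = 499.2 N·m clockwise.
Total clockwise load moment = 2397 N·m.
The cable tension T acts at 2.6 m; only its component perpendicular to the beam, T sinθ, produces torque. sinθ = h/√(h²+d²) = 4.1/√(4.1²+2.6²) = 0.8445.
Setting net torque to zero: T × 2.6 × 0.8445 = 2397 → T = 2397 / 2.196 = 1090 N.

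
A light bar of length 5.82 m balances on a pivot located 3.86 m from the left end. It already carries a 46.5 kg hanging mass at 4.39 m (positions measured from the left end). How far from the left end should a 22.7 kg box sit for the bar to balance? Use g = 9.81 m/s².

x ≈ 2.77 m from the left end

About the pivot (at 3.86 m from the left end):
Hanging mass: 46.5 × 9.81 = 456.2 N down at 4.39 m → arm 0.53 m, τ = 456.2 × 0.53 = 241.8 N·m clockwise.
Net moment of existing loads = 241.8 N·m clockwise.
The box weighs 22.7 × 9.81 = 222.7 N and must supply an equal counterclockwise moment, so its lever arm about the pivot is 241.8 / 222.7 = 1.09 m.
That puts it at 3.86 − 1.09 = 2.77 m from the left end.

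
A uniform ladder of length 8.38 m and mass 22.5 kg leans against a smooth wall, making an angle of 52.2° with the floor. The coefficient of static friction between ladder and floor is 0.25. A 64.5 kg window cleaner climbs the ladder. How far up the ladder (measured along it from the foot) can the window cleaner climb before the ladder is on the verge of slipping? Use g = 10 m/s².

Take moments about the foot of the ladder.
Ladder weight 22.5×10 = 225 N acts at 4.19 m along the ladder; its horizontal arm is 4.19·cos52.2° = 2.568 m → τ = 577.8 N·m clockwise.
Window cleaner weight 64.5×10 = 645 N at distance d → arm d·cos52.2° → τ = 645·d·0.6129 clockwise.
Wall normal N at the top has arm L sinθ = 6.621 m counterclockwise, so Στ = 0 gives N·6.621 = 577.8 + 395.3·d.
ΣFy = 0 ⇒ N_floor = 870 N, so the maximum friction is μ_s·N_floor = 0.25×870 = 217.5 N. ΣFx = 0 ⇒ N_wall = f, so at the slipping point N = 217.5 N.
Substituting: 217.5×6.621 = 577.8 + 395.3·d ⇒ d = (1440 − 577.8) / 395.3 = 2.18 m.

d ≈ 2.18 m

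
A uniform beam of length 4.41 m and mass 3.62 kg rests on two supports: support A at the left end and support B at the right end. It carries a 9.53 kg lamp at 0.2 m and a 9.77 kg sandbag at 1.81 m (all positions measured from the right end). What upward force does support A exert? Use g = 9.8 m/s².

R_A ≈ 61.3 N

Sum moments about support B (its reaction then has zero moment arm).
Beam weight: 3.62 × 9.8 = 35.48 N down at 2.205 m → arm 2.205 m, τ = 35.48 × 2.205 = 78.23 N·m counterclockwise.
Lamp: 9.53 × 9.8 = 93.39 N down at 0.2 m → arm 0.2 m, τ = 93.39 × 0.2 = 18.68 N·m counterclockwise.
Sandbag: 9.77 × 9.8 = 95.75 N down at 1.81 m → arm 1.81 m, τ = 95.75 × 1.81 = 173.3 N·m counterclockwise.
Net load moment about support B = 270.2 N·m counterclockwise.
Reaction R at support A is upward at 4.41 m, arm 4.41 m → moment R × 4.41 clockwise.
Setting net torque to zero: R × 4.41 = 270.2 → R = 61.3 N.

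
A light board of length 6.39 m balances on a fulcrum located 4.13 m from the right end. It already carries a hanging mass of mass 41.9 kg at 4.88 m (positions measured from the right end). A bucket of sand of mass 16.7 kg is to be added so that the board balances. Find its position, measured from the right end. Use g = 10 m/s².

Sum moments about the fulcrum (at 4.13 m from the right end) (the support reaction has zero arm there).
Hanging mass: 41.9 × 10 = 419 N down at 4.88 m → arm 0.75 m, τ = 419 × 0.75 = 314.2 N·m counterclockwise.
Net moment of existing loads = 314.2 N·m counterclockwise.
The bucket of sand weighs 16.7 × 10 = 167 N and must supply an equal clockwise moment, so its lever arm about the fulcrum is 314.2 / 167 = 1.88 m.
That puts it at 4.13 − 1.88 = 2.25 m from the right end.

x ≈ 2.25 m from the right end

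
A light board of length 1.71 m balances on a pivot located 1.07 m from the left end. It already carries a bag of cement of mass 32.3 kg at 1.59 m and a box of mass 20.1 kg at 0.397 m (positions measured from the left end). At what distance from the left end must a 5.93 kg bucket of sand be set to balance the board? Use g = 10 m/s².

x ≈ 0.519 m from the left end

Choose the pivot (at 1.07 m from the left end) as the axis so the support reaction has zero arm there.
Bag of cement: 32.3 × 10 = 323 N down at 1.59 m → arm 0.52 m, τ = 323 × 0.52 = 168 N·m clockwise.
Box: 20.1 × 10 = 201 N down at 0.397 m → arm 0.673 m, τ = 201 × 0.673 = 135.3 N·m counterclockwise.
Net moment of existing loads = 32.7 N·m clockwise.
The bucket of sand weighs 5.93 × 10 = 59.3 N and must supply an equal counterclockwise moment, so its lever arm about the pivot is 32.7 / 59.3 = 0.551 m.
That puts it at 1.07 − 0.551 = 0.519 m from the left end.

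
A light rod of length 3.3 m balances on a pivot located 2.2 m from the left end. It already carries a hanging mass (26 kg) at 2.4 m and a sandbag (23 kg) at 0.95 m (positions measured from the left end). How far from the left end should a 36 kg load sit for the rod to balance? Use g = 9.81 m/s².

x ≈ 2.85 m from the left end

Sum moments about the pivot (at 2.2 m from the left end) (the support reaction has zero arm there).
Hanging mass: 26 × 9.81 = 255.1 N down at 2.4 m → arm 0.2 m, τ = 255.1 × 0.2 = 51.02 N·m clockwise.
Sandbag: 23 × 9.81 = 225.6 N down at 0.95 m → arm 1.25 m, τ = 225.6 × 1.25 = 282 N·m counterclockwise.
Net moment of existing loads = 231 N·m counterclockwise.
The load weighs 36 × 9.81 = 353.2 N and must supply an equal clockwise moment, so its lever arm about the pivot is 231 / 353.2 = 0.654 m.
That puts it at 2.2 + 0.654 = 2.85 m from the left end.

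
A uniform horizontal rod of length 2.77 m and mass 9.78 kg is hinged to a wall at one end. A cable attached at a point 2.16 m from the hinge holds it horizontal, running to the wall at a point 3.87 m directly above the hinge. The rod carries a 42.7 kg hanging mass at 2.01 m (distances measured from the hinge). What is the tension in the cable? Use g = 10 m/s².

About the hinge:
Beam weight: 9.78 × 10 = 97.8 N down at 1.385 m → arm 1.385 m, τ = 97.8 × 1.385 = 135.5 N·m clockwise.
Hanging mass: 42.7 × 10 = 427 N down at 2.01 m → arm 2.01 m, τ = 427 × 2.01 = 858.3 N·m clockwise.
Total clockwise load moment = 993.8 N·m.
The cable tension T acts at 2.16 m; only its component perpendicular to the rod, T sinθ, produces torque. sinθ = h/√(h²+d²) = 3.87/√(3.87²+2.16²) = 0.8732.
Στ = 0 ⇒ T × 2.16 × 0.8732 = 993.8 ⇒ T = 993.8 / 1.886 = 527 N.

T ≈ 527 N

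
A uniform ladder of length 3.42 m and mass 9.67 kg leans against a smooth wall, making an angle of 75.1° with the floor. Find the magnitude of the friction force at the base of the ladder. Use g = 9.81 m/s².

About the foot of the ladder:
Ladder weight 9.67×9.81 = 94.86 N acts at 1.71 m along the ladder; its horizontal arm is 1.71·cos75.1° = 0.4397 m → τ = 41.71 N·m clockwise.
Wall normal N acts horizontally at the top; its moment arm is the height L sinθ = 3.42·sin75.1° = 3.305 m, counterclockwise.
Balancing moments: N × 3.305 = 41.71, giving N = 12.6 N.
ΣFx = 0: friction at the foot balances the wall's push, so f = N_wall = 12.6 N.

f ≈ 12.6 N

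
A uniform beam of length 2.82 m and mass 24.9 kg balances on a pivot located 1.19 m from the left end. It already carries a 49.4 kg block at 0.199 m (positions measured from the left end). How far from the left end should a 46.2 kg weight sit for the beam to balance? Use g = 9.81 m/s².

x ≈ 2.13 m from the left end

Choose the pivot (at 1.19 m from the left end) as the axis so the support reaction has zero arm there.
Beam weight: 24.9 × 9.81 = 244.3 N down at 1.41 m → arm 0.22 m, τ = 244.3 × 0.22 = 53.75 N·m clockwise.
Block: 49.4 × 9.81 = 484.6 N down at 0.199 m → arm 0.991 m, τ = 484.6 × 0.991 = 480.2 N·m counterclockwise.
Net moment of existing loads = 426.4 N·m counterclockwise.
The weight weighs 46.2 × 9.81 = 453.2 N and must supply an equal clockwise moment, so its lever arm about the pivot is 426.4 / 453.2 = 0.941 m.
That puts it at 1.19 + 0.941 = 2.13 m from the left end.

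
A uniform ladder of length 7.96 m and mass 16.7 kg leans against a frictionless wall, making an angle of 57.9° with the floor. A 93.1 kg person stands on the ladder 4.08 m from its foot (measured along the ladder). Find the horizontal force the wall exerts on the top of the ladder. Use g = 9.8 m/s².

N_wall ≈ 345 N

Choose the foot of the ladder as the axis so the floor normal and friction both act there and drop out.
Ladder weight 16.7×9.8 = 163.7 N acts at 3.98 m along the ladder; its horizontal arm is 3.98·cos57.9° = 2.115 m → τ = 346.2 N·m clockwise.
Person: 93.1×9.8 = 912.4 N at 4.08 m → arm 2.168 m → τ = 1978 N·m clockwise.
Wall normal N acts horizontally at the top; its moment arm is the height L sinθ = 7.96·sin57.9° = 6.743 m, counterclockwise.
For rotational equilibrium, N × 6.743 = 2324, so N = 345 N.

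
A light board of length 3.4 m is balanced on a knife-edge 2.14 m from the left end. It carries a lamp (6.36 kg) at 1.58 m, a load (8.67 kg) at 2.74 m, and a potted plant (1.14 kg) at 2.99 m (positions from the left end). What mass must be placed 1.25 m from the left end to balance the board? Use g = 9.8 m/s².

m ≈ 2.93 kg

Taking torques about the knife-edge (at 2.14 m from the left end):
Lamp: 6.36 × 9.8 = 62.33 N down at 1.58 m → arm 0.56 m, τ = 62.33 × 0.56 = 34.9 N·m counterclockwise.
Load: 8.67 × 9.8 = 84.97 N down at 2.74 m → arm 0.6 m, τ = 84.97 × 0.6 = 50.98 N·m clockwise.
Potted plant: 1.14 × 9.8 = 11.17 N down at 2.99 m → arm 0.85 m, τ = 11.17 × 0.85 = 9.495 N·m clockwise.
Net moment of known loads = 25.57 N·m clockwise.
An unknown mass m at 1.25 m has arm 0.89 m; its moment is m·g·0.89 counterclockwise.
For rotational equilibrium, m × 9.8 × 0.89 = 25.57, so m = 25.57 / (9.8 × 0.89) = 2.93 kg.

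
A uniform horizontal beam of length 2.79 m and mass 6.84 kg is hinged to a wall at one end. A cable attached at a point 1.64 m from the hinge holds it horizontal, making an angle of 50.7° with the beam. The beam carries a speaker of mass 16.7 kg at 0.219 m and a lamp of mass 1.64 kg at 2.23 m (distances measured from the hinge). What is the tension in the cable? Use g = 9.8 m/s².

T ≈ 130 N

Sum moments about the hinge (the unknown hinge reaction has zero arm there).
Beam weight: 6.84 × 9.8 = 67.03 N down at 1.395 m → arm 1.395 m, τ = 67.03 × 1.395 = 93.51 N·m clockwise.
Speaker: 16.7 × 9.8 = 163.7 N down at 0.219 m → arm 0.219 m, τ = 163.7 × 0.219 = 35.85 N·m clockwise.
Lamp: 1.64 × 9.8 = 16.07 N down at 2.23 m → arm 2.23 m, τ = 16.07 × 2.23 = 35.84 N·m clockwise.
Total clockwise load moment = 165.2 N·m.
The cable tension T acts at 1.64 m; only its component perpendicular to the beam, T sinθ, produces torque. sin 50.7° = 0.7738.
For rotational equilibrium, T × 1.64 × 0.7738 = 165.2, so T = 165.2 / 1.269 = 130 N.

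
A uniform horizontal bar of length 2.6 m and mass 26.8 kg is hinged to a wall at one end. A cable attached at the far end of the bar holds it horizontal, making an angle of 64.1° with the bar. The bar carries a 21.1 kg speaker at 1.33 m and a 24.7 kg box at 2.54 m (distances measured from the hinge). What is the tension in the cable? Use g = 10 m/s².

Choose the hinge as the axis so the unknown hinge reaction has zero arm there.
Beam weight: 26.8 × 10 = 268 N down at 1.3 m → arm 1.3 m, τ = 268 × 1.3 = 348.4 N·m clockwise.
Speaker: 21.1 × 10 = 211 N down at 1.33 m → arm 1.33 m, τ = 211 × 1.33 = 280.6 N·m clockwise.
Box: 24.7 × 10 = 247 N down at 2.54 m → arm 2.54 m, τ = 247 × 2.54 = 627.4 N·m clockwise.
Total clockwise load moment = 1256 N·m.
The cable tension T acts at 2.6 m; only its component perpendicular to the bar, T sinθ, produces torque. sin 64.1° = 0.8996.
Στ = 0 ⇒ T × 2.6 × 0.8996 = 1256 ⇒ T = 1256 / 2.339 = 537 N.

T ≈ 537 N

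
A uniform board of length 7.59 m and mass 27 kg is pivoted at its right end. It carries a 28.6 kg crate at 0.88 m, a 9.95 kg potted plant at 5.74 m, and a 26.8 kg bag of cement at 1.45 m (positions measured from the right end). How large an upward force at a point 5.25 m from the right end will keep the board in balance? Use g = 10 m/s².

About the right end:
Beam weight: 27 × 10 = 270 N down at 3.795 m → arm 3.795 m, τ = 270 × 3.795 = 1025 N·m counterclockwise.
Crate: 28.6 × 10 = 286 N down at 0.88 m → arm 0.88 m, τ = 286 × 0.88 = 251.7 N·m counterclockwise.
Potted plant: 9.95 × 10 = 99.5 N down at 5.74 m → arm 5.74 m, τ = 99.5 × 5.74 = 571.1 N·m counterclockwise.
Bag of cement: 26.8 × 10 = 268 N down at 1.45 m → arm 1.45 m, τ = 268 × 1.45 = 388.6 N·m counterclockwise.
Net moment of the loads = 2236 N·m counterclockwise.
The upward force F acts at a point 5.25 m from the right end, arm 5.25 m, giving F × 5.25 clockwise.
Στ = 0 ⇒ F × 5.25 = 2236 ⇒ F = 2236 / 5.25 = 426 N.

F ≈ 426 N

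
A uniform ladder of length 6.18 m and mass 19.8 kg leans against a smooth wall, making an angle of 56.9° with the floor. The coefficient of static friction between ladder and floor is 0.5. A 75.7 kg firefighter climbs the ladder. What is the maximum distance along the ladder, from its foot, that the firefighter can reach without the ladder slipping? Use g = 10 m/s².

Sum moments about the foot of the ladder (the floor normal and friction both act there and drop out).
Ladder weight 19.8×10 = 198 N acts at 3.09 m along the ladder; its horizontal arm is 3.09·cos56.9° = 1.687 m → τ = 334 N·m clockwise.
Firefighter weight 75.7×10 = 757 N at distance d → arm d·cos56.9° → τ = 757·d·0.5461 clockwise.
Wall normal N at the top has arm L sinθ = 5.177 m counterclockwise, so Στ = 0 gives N·5.177 = 334 + 413.4·d.
ΣFy = 0 ⇒ N_floor = 955 N, so the maximum friction is μ_s·N_floor = 0.5×955 = 477.5 N. ΣFx = 0 ⇒ N_wall = f, so at the slipping point N = 477.5 N.
Substituting: 477.5×5.177 = 334 + 413.4·d ⇒ d = (2472 − 334) / 413.4 = 5.17 m.

d ≈ 5.17 m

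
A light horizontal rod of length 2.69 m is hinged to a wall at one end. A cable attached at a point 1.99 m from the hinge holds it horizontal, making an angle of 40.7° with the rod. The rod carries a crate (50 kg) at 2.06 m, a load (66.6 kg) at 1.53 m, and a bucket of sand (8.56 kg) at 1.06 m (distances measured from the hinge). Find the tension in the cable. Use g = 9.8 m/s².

Take moments about the hinge.
Crate: 50 × 9.8 = 490 N down at 2.06 m → arm 2.06 m, τ = 490 × 2.06 = 1009 N·m clockwise.
Load: 66.6 × 9.8 = 652.7 N down at 1.53 m → arm 1.53 m, τ = 652.7 × 1.53 = 998.6 N·m clockwise.
Bucket of sand: 8.56 × 9.8 = 83.89 N down at 1.06 m → arm 1.06 m, τ = 83.89 × 1.06 = 88.92 N·m clockwise.
Total clockwise load moment = 2097 N·m.
The cable tension T acts at 1.99 m; only its component perpendicular to the rod, T sinθ, produces torque. sin 40.7° = 0.6521.
Setting net torque to zero: T × 1.99 × 0.6521 = 2097 → T = 2097 / 1.298 = 1620 N.

T ≈ 1620 N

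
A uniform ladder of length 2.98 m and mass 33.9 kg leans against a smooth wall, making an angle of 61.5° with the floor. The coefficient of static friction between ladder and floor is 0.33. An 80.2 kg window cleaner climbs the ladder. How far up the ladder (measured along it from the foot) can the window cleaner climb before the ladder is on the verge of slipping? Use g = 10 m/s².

Sum moments about the foot of the ladder (the floor normal and friction both act there and drop out).
Ladder weight 33.9×10 = 339 N acts at 1.49 m along the ladder; its horizontal arm is 1.49·cos61.5° = 0.711 m → τ = 241 N·m clockwise.
Window cleaner weight 80.2×10 = 802 N at distance d → arm d·cos61.5° → τ = 802·d·0.4772 clockwise.
Wall normal N at the top has arm L sinθ = 2.619 m counterclockwise, so Στ = 0 gives N·2.619 = 241 + 382.7·d.
ΣFy = 0 ⇒ N_floor = 1141 N, so the maximum friction is μ_s·N_floor = 0.33×1141 = 376.5 N. ΣFx = 0 ⇒ N_wall = f, so at the slipping point N = 376.5 N.
Substituting: 376.5×2.619 = 241 + 382.7·d ⇒ d = (986.1 − 241) / 382.7 = 1.95 m.

d ≈ 1.95 m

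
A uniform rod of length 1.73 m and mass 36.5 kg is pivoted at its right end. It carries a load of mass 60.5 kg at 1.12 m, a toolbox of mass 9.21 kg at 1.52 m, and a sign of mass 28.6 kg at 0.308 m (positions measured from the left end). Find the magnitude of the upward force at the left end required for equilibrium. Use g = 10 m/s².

Sum moments about the right end (the unknown pivot reaction has zero arm there).
Beam weight: 36.5 × 10 = 365 N down at 0.865 m → arm 0.865 m, τ = 365 × 0.865 = 315.7 N·m counterclockwise.
Load: 60.5 × 10 = 605 N down at 1.12 m → arm 0.61 m, τ = 605 × 0.61 = 369.1 N·m counterclockwise.
Toolbox: 9.21 × 10 = 92.1 N down at 1.52 m → arm 0.21 m, τ = 92.1 × 0.21 = 19.34 N·m counterclockwise.
Sign: 28.6 × 10 = 286 N down at 0.308 m → arm 1.422 m, τ = 286 × 1.422 = 406.7 N·m counterclockwise.
Net moment of the loads = 1111 N·m counterclockwise.
The upward force F acts at the left end, arm 1.73 m, giving F × 1.73 clockwise.
For rotational equilibrium, F × 1.73 = 1111, so F = 1111 / 1.73 = 642 N.

F ≈ 642 N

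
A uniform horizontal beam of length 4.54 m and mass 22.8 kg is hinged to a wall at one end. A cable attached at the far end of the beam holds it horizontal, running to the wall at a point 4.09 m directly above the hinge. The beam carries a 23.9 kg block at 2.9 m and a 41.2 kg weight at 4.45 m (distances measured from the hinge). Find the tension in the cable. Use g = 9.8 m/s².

About the hinge:
Beam weight: 22.8 × 9.8 = 223.4 N down at 2.27 m → arm 2.27 m, τ = 223.4 × 2.27 = 507.1 N·m clockwise.
Block: 23.9 × 9.8 = 234.2 N down at 2.9 m → arm 2.9 m, τ = 234.2 × 2.9 = 679.2 N·m clockwise.
Weight: 41.2 × 9.8 = 403.8 N down at 4.45 m → arm 4.45 m, τ = 403.8 × 4.45 = 1797 N·m clockwise.
Total clockwise load moment = 2983 N·m.
The cable tension T acts at 4.54 m; only its component perpendicular to the beam, T sinθ, produces torque. sinθ = h/√(h²+d²) = 4.09/√(4.09²+4.54²) = 0.6693.
Balancing moments: T × 4.54 × 0.6693 = 2983, giving T = 2983 / 3.039 = 982 N.

T ≈ 982 N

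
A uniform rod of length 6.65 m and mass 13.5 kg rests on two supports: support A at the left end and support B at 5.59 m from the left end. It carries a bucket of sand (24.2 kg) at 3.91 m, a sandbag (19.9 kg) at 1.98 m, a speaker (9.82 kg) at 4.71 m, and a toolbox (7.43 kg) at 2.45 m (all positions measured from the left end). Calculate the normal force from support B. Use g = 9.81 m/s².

Sum moments about support A (its reaction then has zero moment arm).
Beam weight: 13.5 × 9.81 = 132.4 N down at 3.325 m → arm 3.325 m, τ = 132.4 × 3.325 = 440.2 N·m clockwise.
Bucket of sand: 24.2 × 9.81 = 237.4 N down at 3.91 m → arm 3.91 m, τ = 237.4 × 3.91 = 928.2 N·m clockwise.
Sandbag: 19.9 × 9.81 = 195.2 N down at 1.98 m → arm 1.98 m, τ = 195.2 × 1.98 = 386.5 N·m clockwise.
Speaker: 9.82 × 9.81 = 96.33 N down at 4.71 m → arm 4.71 m, τ = 96.33 × 4.71 = 453.7 N·m clockwise.
Toolbox: 7.43 × 9.81 = 72.89 N down at 2.45 m → arm 2.45 m, τ = 72.89 × 2.45 = 178.6 N·m clockwise.
Net load moment about support A = 2387 N·m clockwise.
Reaction R at support B is upward at 5.59 m, arm 5.59 m → moment R × 5.59 counterclockwise.
Στ = 0 ⇒ R × 5.59 = 2387 ⇒ R = 427 N.

R_B ≈ 427 N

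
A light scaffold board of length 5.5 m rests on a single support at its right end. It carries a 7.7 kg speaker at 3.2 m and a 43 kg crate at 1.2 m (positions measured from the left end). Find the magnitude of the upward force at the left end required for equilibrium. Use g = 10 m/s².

Choose the right end as the axis so the unknown pivot reaction has zero arm there.
Speaker: 7.7 × 10 = 77 N down at 3.2 m → arm 2.3 m, τ = 77 × 2.3 = 177.1 N·m counterclockwise.
Crate: 43 × 10 = 430 N down at 1.2 m → arm 4.3 m, τ = 430 × 4.3 = 1849 N·m counterclockwise.
Net moment of the loads = 2026 N·m counterclockwise.
The upward force F acts at the left end, arm 5.5 m, giving F × 5.5 clockwise.
Balancing moments: F × 5.5 = 2026, giving F = 2026 / 5.5 = 368 N.

F ≈ 368 N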